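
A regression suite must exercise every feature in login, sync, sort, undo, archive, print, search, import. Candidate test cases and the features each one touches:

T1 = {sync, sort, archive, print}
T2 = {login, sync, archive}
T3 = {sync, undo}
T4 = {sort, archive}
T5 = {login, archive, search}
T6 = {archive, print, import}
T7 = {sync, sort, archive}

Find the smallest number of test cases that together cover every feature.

T1, T3, T5, T6 together cover {login, sync, sort, undo, archive, print, search, import} — every feature.
No 3 of the 7 test cases cover everything (all 35 triples fall short), so 4 is minimum.

4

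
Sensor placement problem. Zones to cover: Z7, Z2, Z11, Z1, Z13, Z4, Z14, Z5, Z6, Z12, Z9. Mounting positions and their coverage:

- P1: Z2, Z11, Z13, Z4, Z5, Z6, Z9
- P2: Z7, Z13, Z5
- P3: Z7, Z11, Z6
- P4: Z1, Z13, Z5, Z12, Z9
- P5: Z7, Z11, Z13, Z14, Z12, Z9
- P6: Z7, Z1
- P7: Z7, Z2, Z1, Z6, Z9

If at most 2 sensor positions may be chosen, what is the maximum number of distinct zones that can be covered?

10

Choosing P1, P5 covers {Z7, Z2, Z11, Z13, Z4, Z14, Z5, Z6, Z12, Z9} — 10 zones.
No choice of 2 sensor positions does better; here Z1 is left uncovered.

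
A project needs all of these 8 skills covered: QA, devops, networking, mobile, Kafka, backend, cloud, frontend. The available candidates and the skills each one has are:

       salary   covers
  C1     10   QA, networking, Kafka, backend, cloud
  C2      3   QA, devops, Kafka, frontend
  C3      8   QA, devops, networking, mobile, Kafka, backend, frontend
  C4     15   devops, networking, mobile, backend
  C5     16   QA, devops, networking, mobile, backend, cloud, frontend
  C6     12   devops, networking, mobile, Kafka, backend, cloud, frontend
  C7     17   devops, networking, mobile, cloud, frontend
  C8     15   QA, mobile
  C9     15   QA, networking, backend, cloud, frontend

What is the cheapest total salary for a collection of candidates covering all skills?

C2, C6 cover every skill at salary 3 + 12 = 15.
Any cover uses at least 2 candidates; among all covering selections none totals below 15.
Greedy by coverage-per-salary would pick C2, C3, C1 for 21 — worse than the optimum 15.

15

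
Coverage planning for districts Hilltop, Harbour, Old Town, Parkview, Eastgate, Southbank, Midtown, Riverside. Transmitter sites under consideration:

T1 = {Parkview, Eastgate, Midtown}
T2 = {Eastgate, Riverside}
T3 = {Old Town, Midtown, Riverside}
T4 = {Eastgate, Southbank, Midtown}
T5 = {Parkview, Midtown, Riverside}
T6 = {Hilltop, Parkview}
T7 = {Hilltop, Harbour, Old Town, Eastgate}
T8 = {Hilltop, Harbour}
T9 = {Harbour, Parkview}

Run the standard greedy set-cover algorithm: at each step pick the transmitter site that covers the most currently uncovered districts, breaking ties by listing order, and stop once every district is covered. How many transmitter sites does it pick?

3

Pick 1: T7 covers 4 new districts (Hilltop, Harbour, Old Town, Eastgate).
Pick 2: T5 covers 3 new districts (Parkview, Midtown, Riverside).
Pick 3: T4 covers 1 new districts (Southbank).
Greedy uses 3 transmitter sites.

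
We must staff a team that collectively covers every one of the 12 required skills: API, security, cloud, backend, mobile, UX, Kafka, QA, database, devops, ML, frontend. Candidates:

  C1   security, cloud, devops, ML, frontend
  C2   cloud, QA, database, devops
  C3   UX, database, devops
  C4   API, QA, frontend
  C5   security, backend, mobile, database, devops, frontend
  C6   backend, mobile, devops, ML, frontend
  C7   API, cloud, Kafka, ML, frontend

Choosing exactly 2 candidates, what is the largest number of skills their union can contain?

Choosing C5, C7 covers {API, security, cloud, backend, mobile, Kafka, database, devops, ML, frontend} — 10 skills.
No choice of 2 candidates does better; here UX, QA are left uncovered.

10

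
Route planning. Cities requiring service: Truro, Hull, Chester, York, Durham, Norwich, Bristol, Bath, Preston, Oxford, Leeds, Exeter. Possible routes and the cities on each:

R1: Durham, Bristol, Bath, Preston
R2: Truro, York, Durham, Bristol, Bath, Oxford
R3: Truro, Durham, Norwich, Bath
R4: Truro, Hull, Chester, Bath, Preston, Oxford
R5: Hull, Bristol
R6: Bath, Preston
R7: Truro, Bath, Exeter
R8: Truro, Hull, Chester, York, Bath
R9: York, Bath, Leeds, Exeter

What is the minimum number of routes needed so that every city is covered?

R1, R3, R4, R9 together cover {Truro, Hull, Chester, York, Durham, Norwich, Bristol, Bath, Preston, Oxford, Leeds, Exeter} — every city.
No 3 of the 9 routes cover everything (all 84 triples fall short), so 4 is minimum.

4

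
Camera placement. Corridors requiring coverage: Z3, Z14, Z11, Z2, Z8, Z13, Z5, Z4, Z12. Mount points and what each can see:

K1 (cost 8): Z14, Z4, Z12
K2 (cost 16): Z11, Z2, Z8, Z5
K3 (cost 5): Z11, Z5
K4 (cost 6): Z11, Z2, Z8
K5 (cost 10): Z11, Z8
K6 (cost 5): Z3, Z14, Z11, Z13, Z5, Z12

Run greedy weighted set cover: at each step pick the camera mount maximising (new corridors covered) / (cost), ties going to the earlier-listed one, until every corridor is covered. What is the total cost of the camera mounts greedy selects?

19

Pick 1: K6 adds 6 new (Z3, Z14, Z11, Z13, Z5, Z12) at cost 5 (ratio 6/5).
Pick 2: K4 adds 2 new (Z2, Z8) at cost 6 (ratio 2/6).
Pick 3: K1 adds 1 new (Z4) at cost 8 (ratio 1/8).
Greedy total cost: 5 + 6 + 8 = 19.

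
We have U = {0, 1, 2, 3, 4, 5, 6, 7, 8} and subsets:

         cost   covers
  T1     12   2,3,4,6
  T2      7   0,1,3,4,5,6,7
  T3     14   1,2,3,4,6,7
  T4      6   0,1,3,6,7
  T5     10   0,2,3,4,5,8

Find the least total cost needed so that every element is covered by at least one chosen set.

T4, T5 cover every element at cost 6 + 10 = 16.
Any cover uses at least 2 sets; among all covering selections none totals below 16.
Greedy by coverage-per-cost would pick T2, T5 for 17 — worse than the optimum 16.

16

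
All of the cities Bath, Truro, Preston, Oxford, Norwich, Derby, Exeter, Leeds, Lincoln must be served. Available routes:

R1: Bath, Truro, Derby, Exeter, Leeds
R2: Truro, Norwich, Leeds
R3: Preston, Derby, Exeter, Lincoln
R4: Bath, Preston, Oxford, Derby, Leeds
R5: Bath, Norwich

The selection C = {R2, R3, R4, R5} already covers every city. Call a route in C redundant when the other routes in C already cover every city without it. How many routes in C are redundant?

1

Drop R2: Truro uncovered — not redundant.
Drop R3: Exeter, Lincoln uncovered — not redundant.
Drop R4: Oxford uncovered — not redundant.
Drop R5: the rest still cover every city — redundant.
1 redundant: R5.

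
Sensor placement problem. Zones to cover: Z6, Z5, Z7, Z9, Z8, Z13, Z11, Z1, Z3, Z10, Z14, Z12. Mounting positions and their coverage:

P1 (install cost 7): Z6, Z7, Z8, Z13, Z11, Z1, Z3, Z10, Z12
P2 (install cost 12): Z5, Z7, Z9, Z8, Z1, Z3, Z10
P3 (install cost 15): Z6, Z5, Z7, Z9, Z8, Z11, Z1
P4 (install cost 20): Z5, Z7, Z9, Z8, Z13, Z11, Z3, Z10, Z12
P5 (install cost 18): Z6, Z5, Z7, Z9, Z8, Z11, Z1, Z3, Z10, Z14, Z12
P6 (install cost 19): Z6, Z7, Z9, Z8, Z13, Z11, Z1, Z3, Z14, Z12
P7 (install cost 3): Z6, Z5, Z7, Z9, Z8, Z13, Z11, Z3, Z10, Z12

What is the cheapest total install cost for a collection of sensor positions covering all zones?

21

P5, P7 cover every zone at install cost 18 + 3 = 21.
Any cover uses at least 2 sensor positions; among all covering selections none totals below 21.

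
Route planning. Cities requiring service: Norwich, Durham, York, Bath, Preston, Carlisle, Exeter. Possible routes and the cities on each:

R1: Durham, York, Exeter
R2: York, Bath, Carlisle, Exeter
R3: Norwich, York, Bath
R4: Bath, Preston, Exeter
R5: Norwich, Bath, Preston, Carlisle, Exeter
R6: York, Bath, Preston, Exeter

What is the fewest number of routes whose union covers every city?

2

R1, R5 together cover {Norwich, Durham, York, Bath, Preston, Carlisle, Exeter} — every city.
No single route contains all 7 cities, so 2 is optimal.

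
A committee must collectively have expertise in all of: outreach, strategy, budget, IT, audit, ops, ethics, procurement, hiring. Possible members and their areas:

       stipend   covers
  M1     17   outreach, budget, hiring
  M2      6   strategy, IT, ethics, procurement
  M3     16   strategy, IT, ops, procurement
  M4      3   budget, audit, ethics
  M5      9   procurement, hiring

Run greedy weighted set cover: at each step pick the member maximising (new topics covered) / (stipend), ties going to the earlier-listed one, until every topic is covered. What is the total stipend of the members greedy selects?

Pick 1: M4 adds 3 new (budget, audit, ethics) at stipend 3 (ratio 3/3).
Pick 2: M2 adds 3 new (strategy, IT, procurement) at stipend 6 (ratio 3/6).
Pick 3: M1 adds 2 new (outreach, hiring) at stipend 17 (ratio 2/17).
Pick 4: M3 adds 1 new (ops) at stipend 16 (ratio 1/16).
Greedy total stipend: 3 + 6 + 17 + 16 = 42. (The true optimum is 36, so greedy overshoots here.)

42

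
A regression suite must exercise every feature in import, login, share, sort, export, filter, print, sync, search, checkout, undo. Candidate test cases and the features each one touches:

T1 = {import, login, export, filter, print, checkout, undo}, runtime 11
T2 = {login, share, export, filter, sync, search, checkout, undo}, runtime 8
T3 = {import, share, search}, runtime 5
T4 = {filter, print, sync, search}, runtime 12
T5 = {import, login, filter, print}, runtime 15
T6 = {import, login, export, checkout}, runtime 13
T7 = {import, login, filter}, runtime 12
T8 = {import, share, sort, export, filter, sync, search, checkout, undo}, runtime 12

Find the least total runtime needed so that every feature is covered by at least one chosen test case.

T1, T8 cover every feature at runtime 11 + 12 = 23.
Any cover uses at least 2 test cases; among all covering selections none totals below 23.
Greedy by coverage-per-runtime would pick T2, T3, T1, T8 for 36 — worse than the optimum 23.

23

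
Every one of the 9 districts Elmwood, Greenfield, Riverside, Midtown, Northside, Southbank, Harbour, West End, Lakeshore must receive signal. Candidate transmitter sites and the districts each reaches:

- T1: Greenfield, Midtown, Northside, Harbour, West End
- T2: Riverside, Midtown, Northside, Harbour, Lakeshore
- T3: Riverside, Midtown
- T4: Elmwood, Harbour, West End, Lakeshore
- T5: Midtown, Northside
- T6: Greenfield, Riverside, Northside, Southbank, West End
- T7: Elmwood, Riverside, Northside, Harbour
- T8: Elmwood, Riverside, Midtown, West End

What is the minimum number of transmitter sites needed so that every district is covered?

T1, T4, T6 together cover {Elmwood, Greenfield, Riverside, Midtown, Northside, Southbank, Harbour, West End, Lakeshore} — every district.
No 2 of the 8 transmitter sites cover everything (all 28 pairs fall short), so 3 is minimum.

3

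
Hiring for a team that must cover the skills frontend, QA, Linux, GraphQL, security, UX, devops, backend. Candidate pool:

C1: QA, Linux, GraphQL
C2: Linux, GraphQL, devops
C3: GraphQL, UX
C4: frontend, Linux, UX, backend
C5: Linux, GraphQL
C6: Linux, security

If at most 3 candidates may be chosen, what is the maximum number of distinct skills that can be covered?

7

Choosing C1, C2, C4 covers {frontend, QA, Linux, GraphQL, UX, devops, backend} — 7 skills.
No choice of 3 candidates does better; here security is left uncovered.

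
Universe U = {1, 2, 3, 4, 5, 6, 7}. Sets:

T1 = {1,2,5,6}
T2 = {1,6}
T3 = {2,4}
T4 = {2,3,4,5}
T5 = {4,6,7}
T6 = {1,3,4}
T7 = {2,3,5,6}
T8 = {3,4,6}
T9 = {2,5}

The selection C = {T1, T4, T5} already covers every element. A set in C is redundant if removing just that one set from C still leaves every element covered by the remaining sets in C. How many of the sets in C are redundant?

Drop T1: 1 uncovered — not redundant.
Drop T4: 3 uncovered — not redundant.
Drop T5: 7 uncovered — not redundant.
None of the sets in C is redundant.

0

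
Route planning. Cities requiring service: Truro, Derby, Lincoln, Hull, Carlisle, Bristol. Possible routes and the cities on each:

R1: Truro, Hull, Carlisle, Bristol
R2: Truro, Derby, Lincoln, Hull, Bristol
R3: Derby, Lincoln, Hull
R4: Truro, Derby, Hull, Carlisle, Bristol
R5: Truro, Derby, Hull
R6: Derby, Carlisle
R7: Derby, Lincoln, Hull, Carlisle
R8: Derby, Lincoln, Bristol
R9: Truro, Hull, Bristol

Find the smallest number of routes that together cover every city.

2

R1, R2 together cover {Truro, Derby, Lincoln, Hull, Carlisle, Bristol} — every city.
No single route contains all 6 cities, so 2 is optimal.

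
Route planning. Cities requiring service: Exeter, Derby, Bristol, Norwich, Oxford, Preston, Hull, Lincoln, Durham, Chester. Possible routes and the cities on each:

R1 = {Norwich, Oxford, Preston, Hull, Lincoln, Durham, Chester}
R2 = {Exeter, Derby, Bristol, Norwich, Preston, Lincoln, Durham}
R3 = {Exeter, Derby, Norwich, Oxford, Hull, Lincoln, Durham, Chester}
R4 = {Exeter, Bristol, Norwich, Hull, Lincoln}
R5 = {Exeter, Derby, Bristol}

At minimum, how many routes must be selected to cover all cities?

R1, R2 together cover {Exeter, Derby, Bristol, Norwich, Oxford, Preston, Hull, Lincoln, Durham, Chester} — every city.
No single route contains all 10 cities, so 2 is optimal.

2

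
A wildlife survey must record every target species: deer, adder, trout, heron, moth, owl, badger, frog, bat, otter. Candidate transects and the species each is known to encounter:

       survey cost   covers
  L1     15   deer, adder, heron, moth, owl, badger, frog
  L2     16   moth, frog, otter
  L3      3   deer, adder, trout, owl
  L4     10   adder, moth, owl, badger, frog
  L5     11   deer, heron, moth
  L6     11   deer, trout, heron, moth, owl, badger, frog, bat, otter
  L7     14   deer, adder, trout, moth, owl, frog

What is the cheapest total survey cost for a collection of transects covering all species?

14

L3, L6 cover every species at survey cost 3 + 11 = 14.
Any cover uses at least 2 transects; among all covering selections none totals below 14.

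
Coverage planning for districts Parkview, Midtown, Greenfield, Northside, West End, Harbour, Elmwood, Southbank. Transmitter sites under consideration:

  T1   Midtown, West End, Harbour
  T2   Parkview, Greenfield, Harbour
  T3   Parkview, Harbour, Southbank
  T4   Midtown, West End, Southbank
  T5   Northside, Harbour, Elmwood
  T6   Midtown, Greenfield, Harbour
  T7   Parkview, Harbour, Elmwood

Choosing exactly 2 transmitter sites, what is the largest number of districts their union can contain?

6

Choosing T2, T4 covers {Parkview, Midtown, Greenfield, West End, Harbour, Southbank} — 6 districts.
No choice of 2 transmitter sites does better; here Northside, Elmwood are left uncovered.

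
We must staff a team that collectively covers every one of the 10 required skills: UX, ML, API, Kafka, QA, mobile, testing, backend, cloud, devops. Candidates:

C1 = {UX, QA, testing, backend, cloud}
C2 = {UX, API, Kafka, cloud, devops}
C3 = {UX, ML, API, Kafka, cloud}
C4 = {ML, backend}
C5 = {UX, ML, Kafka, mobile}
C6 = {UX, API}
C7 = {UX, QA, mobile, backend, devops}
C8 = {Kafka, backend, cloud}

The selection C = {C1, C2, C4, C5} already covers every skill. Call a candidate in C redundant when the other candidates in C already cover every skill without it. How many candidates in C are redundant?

Drop C1: QA, testing uncovered — not redundant.
Drop C2: API, devops uncovered — not redundant.
Drop C4: the rest still cover every skill — redundant.
Drop C5: mobile uncovered — not redundant.
1 redundant: C4.

1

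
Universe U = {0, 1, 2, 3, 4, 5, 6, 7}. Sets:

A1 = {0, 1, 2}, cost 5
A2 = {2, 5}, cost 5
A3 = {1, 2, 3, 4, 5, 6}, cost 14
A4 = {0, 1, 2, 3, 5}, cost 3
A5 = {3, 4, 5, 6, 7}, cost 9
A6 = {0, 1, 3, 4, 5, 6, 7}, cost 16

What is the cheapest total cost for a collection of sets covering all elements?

A4, A5 cover every element at cost 3 + 9 = 12.
Any cover uses at least 2 sets; among all covering selections none totals below 12.

12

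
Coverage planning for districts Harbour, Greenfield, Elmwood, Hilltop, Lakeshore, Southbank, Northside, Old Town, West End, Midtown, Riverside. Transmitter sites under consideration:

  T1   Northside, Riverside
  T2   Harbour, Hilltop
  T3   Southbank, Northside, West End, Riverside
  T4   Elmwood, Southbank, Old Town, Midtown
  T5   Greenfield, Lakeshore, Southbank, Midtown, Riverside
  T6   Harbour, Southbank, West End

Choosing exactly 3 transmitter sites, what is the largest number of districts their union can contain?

9

Choosing T2, T3, T4 covers {Harbour, Elmwood, Hilltop, Southbank, Northside, Old Town, West End, Midtown, Riverside} — 9 districts.
No choice of 3 transmitter sites does better; here Greenfield, Lakeshore are left uncovered.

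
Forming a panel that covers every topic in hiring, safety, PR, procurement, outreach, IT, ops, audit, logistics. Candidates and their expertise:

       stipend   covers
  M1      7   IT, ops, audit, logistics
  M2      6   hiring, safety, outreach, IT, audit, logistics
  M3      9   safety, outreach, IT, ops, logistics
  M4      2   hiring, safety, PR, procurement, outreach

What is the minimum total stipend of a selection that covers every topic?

M1, M4 cover every topic at stipend 7 + 2 = 9.
Any cover uses at least 2 members; among all covering selections none totals below 9.

9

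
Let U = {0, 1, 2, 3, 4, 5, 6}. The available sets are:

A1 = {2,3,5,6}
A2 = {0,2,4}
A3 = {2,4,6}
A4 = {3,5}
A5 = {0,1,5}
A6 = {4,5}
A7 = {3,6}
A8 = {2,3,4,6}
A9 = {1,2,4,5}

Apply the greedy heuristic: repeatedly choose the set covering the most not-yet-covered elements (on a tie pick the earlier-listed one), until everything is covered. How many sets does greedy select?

Pick 1: A1 covers 4 new elements (2, 3, 5, 6).
Pick 2: A2 covers 2 new elements (0, 4).
Pick 3: A5 covers 1 new elements (1).
Greedy uses 3 sets. (The true minimum is 2.)

3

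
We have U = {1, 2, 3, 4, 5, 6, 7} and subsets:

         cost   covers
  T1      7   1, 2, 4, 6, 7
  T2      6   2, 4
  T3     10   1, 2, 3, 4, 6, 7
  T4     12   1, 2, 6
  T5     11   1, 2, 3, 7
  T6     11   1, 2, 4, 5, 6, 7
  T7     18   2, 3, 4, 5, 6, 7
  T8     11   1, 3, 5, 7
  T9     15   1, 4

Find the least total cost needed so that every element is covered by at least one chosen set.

T1, T8 cover every element at cost 7 + 11 = 18.
Any cover uses at least 2 sets; among all covering selections none totals below 18.

18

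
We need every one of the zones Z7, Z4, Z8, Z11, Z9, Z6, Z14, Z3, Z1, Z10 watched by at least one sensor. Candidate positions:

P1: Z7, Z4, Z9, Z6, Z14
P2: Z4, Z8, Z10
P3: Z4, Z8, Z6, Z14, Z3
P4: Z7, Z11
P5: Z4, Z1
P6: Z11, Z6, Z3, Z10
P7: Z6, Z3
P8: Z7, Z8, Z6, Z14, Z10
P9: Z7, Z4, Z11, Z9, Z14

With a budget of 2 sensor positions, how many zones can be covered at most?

Choosing P1, P6 covers {Z7, Z4, Z11, Z9, Z6, Z14, Z3, Z10} — 8 zones.
No choice of 2 sensor positions does better; here Z8, Z1 are left uncovered.

8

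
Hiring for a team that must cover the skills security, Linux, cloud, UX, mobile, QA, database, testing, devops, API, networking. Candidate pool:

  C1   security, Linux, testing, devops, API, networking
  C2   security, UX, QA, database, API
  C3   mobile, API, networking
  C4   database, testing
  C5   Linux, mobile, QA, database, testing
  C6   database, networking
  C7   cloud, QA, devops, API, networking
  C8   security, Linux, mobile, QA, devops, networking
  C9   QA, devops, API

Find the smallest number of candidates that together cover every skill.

C2, C5, C7 together cover {security, Linux, cloud, UX, mobile, QA, database, testing, devops, API, networking} — every skill.
No 2 of the 9 candidates cover everything (all 36 pairs fall short), so 3 is minimum.

3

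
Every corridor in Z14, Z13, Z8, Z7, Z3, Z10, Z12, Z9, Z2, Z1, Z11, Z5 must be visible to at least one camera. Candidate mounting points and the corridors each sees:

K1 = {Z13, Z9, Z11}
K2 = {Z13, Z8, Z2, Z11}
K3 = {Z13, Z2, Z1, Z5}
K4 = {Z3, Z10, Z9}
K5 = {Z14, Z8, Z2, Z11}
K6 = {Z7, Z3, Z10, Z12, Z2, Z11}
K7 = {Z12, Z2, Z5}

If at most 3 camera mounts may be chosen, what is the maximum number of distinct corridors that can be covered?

Choosing K3, K5, K6 covers {Z14, Z13, Z8, Z7, Z3, Z10, Z12, Z2, Z1, Z11, Z5} — 11 corridors.
No choice of 3 camera mounts does better; here Z9 is left uncovered.

11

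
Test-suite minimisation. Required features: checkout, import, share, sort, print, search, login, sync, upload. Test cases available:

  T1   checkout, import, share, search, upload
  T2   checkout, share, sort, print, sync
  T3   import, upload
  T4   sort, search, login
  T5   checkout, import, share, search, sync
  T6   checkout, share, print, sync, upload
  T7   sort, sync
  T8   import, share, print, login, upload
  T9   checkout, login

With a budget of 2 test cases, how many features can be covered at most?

8

Choosing T1, T2 covers {checkout, import, share, sort, print, search, sync, upload} — 8 features.
No choice of 2 test cases does better; here login is left uncovered.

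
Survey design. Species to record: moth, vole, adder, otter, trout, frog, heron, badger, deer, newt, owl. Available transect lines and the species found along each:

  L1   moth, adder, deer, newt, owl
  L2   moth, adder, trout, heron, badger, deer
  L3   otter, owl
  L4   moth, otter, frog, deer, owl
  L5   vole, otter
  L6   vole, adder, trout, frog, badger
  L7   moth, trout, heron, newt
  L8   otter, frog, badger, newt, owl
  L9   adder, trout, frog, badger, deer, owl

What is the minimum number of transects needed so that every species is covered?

3

L2, L5, L8 together cover {moth, vole, adder, otter, trout, frog, heron, badger, deer, newt, owl} — every species.
No 2 of the 9 transects cover everything (all 36 pairs fall short), so 3 is minimum.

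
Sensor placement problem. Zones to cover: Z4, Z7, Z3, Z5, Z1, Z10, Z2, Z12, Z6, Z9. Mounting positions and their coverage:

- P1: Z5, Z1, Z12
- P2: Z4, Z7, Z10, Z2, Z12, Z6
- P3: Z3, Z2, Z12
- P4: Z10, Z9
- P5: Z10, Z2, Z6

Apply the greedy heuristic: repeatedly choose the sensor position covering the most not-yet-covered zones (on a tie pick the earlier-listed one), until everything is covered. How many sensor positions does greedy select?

4

Pick 1: P2 covers 6 new zones (Z4, Z7, Z10, Z2, Z12, Z6).
Pick 2: P1 covers 2 new zones (Z5, Z1).
Pick 3: P3 covers 1 new zones (Z3).
Pick 4: P4 covers 1 new zones (Z9).
Greedy uses 4 sensor positions.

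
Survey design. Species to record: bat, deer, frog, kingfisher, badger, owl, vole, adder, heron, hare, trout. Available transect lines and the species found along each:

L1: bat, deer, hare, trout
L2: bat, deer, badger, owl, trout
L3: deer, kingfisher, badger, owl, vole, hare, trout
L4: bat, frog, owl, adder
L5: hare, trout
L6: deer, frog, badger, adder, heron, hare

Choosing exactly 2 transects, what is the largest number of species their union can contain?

Choosing L3, L4 covers {bat, deer, frog, kingfisher, badger, owl, vole, adder, hare, trout} — 10 species.
No choice of 2 transects does better; here heron is left uncovered.

10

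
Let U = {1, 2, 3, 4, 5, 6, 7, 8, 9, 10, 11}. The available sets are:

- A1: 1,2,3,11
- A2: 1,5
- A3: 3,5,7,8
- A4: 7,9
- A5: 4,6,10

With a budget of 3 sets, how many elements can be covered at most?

10

Choosing A1, A3, A5 covers {1, 2, 3, 4, 5, 6, 7, 8, 10, 11} — 10 elements.
No choice of 3 sets does better; here 9 is left uncovered.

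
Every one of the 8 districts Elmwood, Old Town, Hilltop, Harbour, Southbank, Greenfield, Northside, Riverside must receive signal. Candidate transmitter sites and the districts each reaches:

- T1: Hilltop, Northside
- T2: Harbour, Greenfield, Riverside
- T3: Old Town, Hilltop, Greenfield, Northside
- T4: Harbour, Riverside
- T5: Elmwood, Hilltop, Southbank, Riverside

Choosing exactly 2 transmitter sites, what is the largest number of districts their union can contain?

Choosing T3, T5 covers {Elmwood, Old Town, Hilltop, Southbank, Greenfield, Northside, Riverside} — 7 districts.
No choice of 2 transmitter sites does better; here Harbour is left uncovered.

7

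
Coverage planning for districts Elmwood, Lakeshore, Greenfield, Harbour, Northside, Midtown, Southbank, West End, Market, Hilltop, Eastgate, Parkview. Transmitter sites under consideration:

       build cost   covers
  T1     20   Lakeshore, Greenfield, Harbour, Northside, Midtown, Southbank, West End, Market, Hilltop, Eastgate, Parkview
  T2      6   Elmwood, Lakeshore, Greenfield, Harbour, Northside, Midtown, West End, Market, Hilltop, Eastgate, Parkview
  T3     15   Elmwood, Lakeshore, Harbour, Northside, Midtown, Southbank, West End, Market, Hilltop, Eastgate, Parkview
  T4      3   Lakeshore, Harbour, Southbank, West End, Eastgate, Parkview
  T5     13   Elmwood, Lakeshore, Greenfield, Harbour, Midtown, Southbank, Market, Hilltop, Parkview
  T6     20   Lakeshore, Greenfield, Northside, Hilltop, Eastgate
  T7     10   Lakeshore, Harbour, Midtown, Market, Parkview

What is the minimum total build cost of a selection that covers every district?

T2, T4 cover every district at build cost 6 + 3 = 9.
Any cover uses at least 2 transmitter sites; among all covering selections none totals below 9.

9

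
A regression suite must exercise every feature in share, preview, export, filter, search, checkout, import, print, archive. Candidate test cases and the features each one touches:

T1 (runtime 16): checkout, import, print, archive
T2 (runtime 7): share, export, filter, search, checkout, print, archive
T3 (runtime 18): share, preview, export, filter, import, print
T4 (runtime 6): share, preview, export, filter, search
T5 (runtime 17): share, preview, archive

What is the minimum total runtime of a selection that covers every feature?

T1, T4 cover every feature at runtime 16 + 6 = 22.
Any cover uses at least 2 test cases; among all covering selections none totals below 22.

22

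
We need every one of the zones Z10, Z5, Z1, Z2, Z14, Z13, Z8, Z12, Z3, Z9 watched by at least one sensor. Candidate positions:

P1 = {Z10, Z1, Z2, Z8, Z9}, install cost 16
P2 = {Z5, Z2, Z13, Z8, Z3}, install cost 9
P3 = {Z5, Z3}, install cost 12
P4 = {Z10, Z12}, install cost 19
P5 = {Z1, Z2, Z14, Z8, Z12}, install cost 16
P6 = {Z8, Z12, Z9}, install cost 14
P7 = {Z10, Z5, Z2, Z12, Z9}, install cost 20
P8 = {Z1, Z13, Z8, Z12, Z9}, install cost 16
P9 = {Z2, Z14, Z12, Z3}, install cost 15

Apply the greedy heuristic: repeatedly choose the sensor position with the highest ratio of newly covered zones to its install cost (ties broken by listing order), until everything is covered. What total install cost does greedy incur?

Pick 1: P2 adds 5 new (Z5, Z2, Z13, Z8, Z3) at install cost 9 (ratio 5/9).
Pick 2: P1 adds 3 new (Z10, Z1, Z9) at install cost 16 (ratio 3/16).
Pick 3: P9 adds 2 new (Z14, Z12) at install cost 15 (ratio 2/15).
Greedy total install cost: 9 + 16 + 15 = 40.

40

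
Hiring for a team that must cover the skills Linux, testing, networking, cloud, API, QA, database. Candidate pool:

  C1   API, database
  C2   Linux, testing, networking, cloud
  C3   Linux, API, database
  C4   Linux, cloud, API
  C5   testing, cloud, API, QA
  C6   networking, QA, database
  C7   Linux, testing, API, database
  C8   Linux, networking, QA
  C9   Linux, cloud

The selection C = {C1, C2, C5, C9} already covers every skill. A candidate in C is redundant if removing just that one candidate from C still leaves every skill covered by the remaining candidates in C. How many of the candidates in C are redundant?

1

Drop C1: database uncovered — not redundant.
Drop C2: networking uncovered — not redundant.
Drop C5: QA uncovered — not redundant.
Drop C9: the rest still cover every skill — redundant.
1 redundant: C9.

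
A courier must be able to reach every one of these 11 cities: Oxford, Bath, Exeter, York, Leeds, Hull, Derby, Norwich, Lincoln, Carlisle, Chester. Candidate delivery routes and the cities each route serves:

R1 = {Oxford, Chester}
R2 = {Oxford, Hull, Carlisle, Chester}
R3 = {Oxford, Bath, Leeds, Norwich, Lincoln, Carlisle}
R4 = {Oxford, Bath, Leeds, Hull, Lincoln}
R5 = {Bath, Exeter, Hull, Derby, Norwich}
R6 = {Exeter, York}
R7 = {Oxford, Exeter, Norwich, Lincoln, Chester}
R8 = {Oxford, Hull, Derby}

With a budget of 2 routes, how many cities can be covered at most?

Choosing R3, R5 covers {Oxford, Bath, Exeter, Leeds, Hull, Derby, Norwich, Lincoln, Carlisle} — 9 cities.
No choice of 2 routes does better; here York, Chester are left uncovered.

9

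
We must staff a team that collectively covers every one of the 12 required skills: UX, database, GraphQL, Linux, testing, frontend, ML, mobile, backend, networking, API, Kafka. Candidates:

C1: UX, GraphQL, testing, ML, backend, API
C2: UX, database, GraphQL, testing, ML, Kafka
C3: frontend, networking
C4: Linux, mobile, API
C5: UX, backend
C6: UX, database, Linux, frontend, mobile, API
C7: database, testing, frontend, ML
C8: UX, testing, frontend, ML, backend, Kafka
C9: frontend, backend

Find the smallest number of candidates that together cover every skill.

C1, C2, C3, C4 together cover {UX, database, GraphQL, Linux, testing, frontend, ML, mobile, backend, networking, API, Kafka} — every skill.
No 3 of the 9 candidates cover everything (all 84 triples fall short), so 4 is minimum.

4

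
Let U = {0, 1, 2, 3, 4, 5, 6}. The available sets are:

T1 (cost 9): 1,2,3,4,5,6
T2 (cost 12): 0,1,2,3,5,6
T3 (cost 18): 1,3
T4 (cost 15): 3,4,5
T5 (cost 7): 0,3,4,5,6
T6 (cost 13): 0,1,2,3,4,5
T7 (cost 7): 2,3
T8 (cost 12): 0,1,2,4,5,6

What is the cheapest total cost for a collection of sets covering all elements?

16

T1, T5 cover every element at cost 9 + 7 = 16.
Any cover uses at least 2 sets; among all covering selections none totals below 16.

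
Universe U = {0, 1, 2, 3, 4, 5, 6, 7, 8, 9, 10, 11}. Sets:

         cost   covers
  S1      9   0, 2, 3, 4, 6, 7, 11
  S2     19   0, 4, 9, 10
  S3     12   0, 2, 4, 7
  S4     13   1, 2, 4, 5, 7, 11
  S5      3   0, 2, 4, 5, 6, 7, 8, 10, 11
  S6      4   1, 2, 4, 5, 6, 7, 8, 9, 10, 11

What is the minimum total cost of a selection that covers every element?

13

S1, S6 cover every element at cost 9 + 4 = 13.
Any cover uses at least 2 sets; among all covering selections none totals below 13.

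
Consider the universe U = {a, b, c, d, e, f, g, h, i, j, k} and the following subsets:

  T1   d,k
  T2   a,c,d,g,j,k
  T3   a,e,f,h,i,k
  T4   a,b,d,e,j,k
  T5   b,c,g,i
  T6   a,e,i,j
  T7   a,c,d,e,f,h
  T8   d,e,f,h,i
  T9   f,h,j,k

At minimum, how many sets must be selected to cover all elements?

3

T2, T3, T4 together cover {a, b, c, d, e, f, g, h, i, j, k} — every element.
No 2 of the 9 sets cover everything (all 36 pairs fall short), so 3 is minimum.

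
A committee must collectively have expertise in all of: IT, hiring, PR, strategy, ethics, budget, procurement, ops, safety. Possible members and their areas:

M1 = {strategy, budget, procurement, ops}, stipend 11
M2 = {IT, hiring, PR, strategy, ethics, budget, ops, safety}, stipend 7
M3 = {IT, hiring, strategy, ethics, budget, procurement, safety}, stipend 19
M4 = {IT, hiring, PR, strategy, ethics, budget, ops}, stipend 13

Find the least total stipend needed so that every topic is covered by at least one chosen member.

18

M1, M2 cover every topic at stipend 11 + 7 = 18.
Any cover uses at least 2 members; among all covering selections none totals below 18.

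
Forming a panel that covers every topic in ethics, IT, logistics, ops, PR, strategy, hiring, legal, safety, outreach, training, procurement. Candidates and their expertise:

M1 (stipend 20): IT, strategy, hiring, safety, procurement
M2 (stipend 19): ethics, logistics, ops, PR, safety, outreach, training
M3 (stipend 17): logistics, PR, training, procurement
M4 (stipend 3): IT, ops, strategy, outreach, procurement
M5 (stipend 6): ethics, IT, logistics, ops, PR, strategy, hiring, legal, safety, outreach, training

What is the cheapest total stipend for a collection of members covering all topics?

M4, M5 cover every topic at stipend 3 + 6 = 9.
Any cover uses at least 2 members; among all covering selections none totals below 9.

9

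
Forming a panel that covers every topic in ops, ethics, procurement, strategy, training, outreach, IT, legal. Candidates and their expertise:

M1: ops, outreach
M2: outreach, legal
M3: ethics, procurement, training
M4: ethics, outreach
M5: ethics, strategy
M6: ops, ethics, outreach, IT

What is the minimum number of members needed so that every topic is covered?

M2, M3, M5, M6 together cover {ops, ethics, procurement, strategy, training, outreach, IT, legal} — every topic.
No 3 of the 6 members cover everything (all 20 triples fall short), so 4 is minimum.

4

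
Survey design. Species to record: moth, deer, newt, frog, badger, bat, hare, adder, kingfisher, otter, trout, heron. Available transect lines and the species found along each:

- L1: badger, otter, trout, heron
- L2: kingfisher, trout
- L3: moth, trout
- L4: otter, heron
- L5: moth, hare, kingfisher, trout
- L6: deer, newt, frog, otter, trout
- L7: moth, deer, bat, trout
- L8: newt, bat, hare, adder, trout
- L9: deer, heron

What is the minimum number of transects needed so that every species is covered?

4

L1, L5, L6, L8 together cover {moth, deer, newt, frog, badger, bat, hare, adder, kingfisher, otter, trout, heron} — every species.
No 3 of the 9 transects cover everything (all 84 triples fall short), so 4 is minimum.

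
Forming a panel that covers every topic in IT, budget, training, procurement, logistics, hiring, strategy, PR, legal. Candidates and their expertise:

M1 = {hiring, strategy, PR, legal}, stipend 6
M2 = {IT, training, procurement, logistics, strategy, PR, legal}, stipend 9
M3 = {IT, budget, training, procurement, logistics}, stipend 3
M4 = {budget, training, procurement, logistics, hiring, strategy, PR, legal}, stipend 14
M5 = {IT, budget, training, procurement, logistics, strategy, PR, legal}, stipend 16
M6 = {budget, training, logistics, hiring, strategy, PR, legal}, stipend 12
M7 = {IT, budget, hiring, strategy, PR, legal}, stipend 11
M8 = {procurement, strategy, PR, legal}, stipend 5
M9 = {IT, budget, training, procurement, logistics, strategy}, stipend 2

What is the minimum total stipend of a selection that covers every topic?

M1, M9 cover every topic at stipend 6 + 2 = 8.
Any cover uses at least 2 members; among all covering selections none totals below 8.

8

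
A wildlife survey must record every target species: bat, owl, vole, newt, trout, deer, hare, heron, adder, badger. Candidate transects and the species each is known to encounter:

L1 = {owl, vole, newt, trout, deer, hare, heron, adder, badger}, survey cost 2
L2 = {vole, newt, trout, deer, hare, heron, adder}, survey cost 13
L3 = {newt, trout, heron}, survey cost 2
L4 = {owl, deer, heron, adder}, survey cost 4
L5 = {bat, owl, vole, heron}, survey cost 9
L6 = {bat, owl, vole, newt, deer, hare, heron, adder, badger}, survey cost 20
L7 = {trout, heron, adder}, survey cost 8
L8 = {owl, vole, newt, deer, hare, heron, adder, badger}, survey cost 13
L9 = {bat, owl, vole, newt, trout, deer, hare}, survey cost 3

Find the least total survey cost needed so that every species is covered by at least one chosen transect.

L1, L9 cover every species at survey cost 2 + 3 = 5.
Any cover uses at least 2 transects; among all covering selections none totals below 5.

5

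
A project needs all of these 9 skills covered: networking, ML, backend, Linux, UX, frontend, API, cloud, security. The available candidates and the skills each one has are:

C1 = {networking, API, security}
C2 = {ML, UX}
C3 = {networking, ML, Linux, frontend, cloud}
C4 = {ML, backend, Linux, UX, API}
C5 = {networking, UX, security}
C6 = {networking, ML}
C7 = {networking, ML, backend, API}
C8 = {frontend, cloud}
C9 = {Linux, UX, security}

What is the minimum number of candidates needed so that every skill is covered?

3

C1, C3, C4 together cover {networking, ML, backend, Linux, UX, frontend, API, cloud, security} — every skill.
No 2 of the 9 candidates cover everything (all 36 pairs fall short), so 3 is minimum.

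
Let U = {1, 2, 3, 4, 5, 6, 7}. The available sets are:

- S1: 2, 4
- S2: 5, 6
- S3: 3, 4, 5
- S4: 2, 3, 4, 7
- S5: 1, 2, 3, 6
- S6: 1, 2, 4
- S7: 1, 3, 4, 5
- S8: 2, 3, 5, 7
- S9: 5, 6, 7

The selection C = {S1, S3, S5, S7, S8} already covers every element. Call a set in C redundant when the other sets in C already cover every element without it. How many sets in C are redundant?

Drop S1: the rest still cover every element — redundant.
Drop S3: the rest still cover every element — redundant.
Drop S5: 6 uncovered — not redundant.
Drop S7: the rest still cover every element — redundant.
Drop S8: 7 uncovered — not redundant.
3 redundant: S1, S3, S7.

3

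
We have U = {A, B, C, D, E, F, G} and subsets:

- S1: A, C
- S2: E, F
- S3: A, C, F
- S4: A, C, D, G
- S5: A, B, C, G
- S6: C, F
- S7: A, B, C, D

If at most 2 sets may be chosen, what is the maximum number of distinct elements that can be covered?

Choosing S2, S4 covers {A, C, D, E, F, G} — 6 elements.
No choice of 2 sets does better; here B is left uncovered.

6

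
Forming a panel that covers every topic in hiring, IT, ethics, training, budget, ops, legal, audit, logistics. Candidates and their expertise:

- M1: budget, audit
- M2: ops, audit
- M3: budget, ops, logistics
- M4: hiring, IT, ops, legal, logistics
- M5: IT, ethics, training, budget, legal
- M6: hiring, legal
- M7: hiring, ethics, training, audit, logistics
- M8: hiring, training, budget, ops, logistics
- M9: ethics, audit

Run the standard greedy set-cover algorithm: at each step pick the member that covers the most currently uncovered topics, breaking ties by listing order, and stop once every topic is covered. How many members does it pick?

3

Pick 1: M4 covers 5 new topics (hiring, IT, ops, legal, logistics).
Pick 2: M5 covers 3 new topics (ethics, training, budget).
Pick 3: M1 covers 1 new topics (audit).
Greedy uses 3 members.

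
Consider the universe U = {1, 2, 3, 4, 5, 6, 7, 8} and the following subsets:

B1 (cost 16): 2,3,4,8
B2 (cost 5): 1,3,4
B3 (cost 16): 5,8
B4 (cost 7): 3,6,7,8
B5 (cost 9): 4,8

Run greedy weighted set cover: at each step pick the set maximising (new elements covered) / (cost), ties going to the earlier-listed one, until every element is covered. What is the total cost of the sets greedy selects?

44

Pick 1: B2 adds 3 new (1, 3, 4) at cost 5 (ratio 3/5).
Pick 2: B4 adds 3 new (6, 7, 8) at cost 7 (ratio 3/7).
Pick 3: B1 adds 1 new (2) at cost 16 (ratio 1/16).
Pick 4: B3 adds 1 new (5) at cost 16 (ratio 1/16).
Greedy total cost: 5 + 7 + 16 + 16 = 44.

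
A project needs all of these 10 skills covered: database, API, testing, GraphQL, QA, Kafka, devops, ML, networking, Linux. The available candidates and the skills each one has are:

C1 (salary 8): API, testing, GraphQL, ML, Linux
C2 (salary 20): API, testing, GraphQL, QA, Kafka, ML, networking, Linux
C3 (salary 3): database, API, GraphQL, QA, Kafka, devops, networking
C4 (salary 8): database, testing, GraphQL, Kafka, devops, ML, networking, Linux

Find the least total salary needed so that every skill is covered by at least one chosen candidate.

C1, C3 cover every skill at salary 8 + 3 = 11.
Any cover uses at least 2 candidates; among all covering selections none totals below 11.

11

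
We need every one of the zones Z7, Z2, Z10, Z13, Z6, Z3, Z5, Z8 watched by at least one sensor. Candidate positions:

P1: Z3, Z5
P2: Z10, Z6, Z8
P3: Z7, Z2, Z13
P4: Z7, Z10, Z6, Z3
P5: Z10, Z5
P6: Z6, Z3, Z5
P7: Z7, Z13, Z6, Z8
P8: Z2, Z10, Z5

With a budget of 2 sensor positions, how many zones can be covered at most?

7

Choosing P7, P8 covers {Z7, Z2, Z10, Z13, Z6, Z5, Z8} — 7 zones.
No choice of 2 sensor positions does better; here Z3 is left uncovered.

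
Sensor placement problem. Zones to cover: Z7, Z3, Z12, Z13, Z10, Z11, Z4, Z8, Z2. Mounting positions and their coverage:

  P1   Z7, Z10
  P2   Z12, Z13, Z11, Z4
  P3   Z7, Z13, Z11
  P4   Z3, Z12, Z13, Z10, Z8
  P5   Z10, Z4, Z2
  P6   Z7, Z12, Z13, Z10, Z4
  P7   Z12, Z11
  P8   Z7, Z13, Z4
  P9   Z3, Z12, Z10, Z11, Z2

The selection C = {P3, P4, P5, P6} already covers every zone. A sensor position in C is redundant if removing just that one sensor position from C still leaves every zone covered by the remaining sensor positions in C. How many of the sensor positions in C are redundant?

Drop P3: Z11 uncovered — not redundant.
Drop P4: Z3, Z8 uncovered — not redundant.
Drop P5: Z2 uncovered — not redundant.
Drop P6: the rest still cover every zone — redundant.
1 redundant: P6.

1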